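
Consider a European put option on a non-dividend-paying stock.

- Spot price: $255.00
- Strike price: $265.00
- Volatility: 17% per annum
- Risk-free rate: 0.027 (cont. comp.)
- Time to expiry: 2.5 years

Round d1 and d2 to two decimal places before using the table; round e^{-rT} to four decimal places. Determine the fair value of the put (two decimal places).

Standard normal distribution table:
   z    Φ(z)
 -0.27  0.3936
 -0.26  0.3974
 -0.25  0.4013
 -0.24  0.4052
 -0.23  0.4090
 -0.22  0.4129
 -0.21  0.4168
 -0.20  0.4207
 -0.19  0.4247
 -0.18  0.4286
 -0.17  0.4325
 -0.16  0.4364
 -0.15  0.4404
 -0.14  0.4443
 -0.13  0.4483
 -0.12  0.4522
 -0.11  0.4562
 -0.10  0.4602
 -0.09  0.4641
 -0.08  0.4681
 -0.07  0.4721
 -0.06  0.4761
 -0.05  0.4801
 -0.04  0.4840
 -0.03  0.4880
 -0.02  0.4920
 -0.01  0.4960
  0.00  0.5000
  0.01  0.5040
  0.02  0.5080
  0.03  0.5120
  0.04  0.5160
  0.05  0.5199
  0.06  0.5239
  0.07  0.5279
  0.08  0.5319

$23.49

T = 2.5;  σ√T = 0.2688
d₁ = [ln(255/265) + (0.027 + 0.17²/2)·2.5] / 0.2688 = [-0.0385 + 0.1036] / 0.2688 = 0.2424 → 0.24
d₂ = d₁ − σ√T = 0.2424 − 0.2688 = -0.0264 → -0.03
exp(−rT) = exp(−0.027·2.5) = 0.9347
N(−d₂) = N(0.03) = 0.5120;  N(−d₁) = N(-0.24) = 0.4052
P = 265·0.9347·0.5120 − 255·0.4052 = 126.8201 − 103.3260 = 23.4941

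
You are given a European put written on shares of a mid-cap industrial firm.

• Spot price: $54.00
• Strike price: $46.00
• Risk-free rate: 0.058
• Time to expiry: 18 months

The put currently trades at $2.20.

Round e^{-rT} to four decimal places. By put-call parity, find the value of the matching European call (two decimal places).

exp(−rT) = exp(−0.058·1.5) = 0.9167
Put-call parity: C − P = S − K·e^(−rT) = 54 − 46·0.9167 = 54 − 42.1682 = 11.8318
C = P + (C − P) = 2.20 + (11.8318) = 14.0318

$14.03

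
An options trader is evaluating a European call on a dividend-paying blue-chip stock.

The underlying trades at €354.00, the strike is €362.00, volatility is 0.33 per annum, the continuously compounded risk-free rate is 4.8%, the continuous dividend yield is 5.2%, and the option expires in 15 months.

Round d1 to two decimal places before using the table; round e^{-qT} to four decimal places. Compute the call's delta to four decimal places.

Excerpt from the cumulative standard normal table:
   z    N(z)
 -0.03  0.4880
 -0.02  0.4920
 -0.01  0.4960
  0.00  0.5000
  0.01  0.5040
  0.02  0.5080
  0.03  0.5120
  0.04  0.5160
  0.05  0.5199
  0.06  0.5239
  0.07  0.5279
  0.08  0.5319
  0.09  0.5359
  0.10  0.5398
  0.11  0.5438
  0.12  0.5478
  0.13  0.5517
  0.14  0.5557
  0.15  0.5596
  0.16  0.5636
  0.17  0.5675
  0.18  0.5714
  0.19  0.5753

0.5096

σ√T = 0.33 × 1.1180 = 0.3690
d₁ = [ln(354/362) + (0.048 − 0.052 + 0.33²/2)·1.25] / 0.3690 = [-0.0223 + 0.0631] / 0.3690 = 0.1104 ⇒ 0.11
N(d₁) = N(0.11) = 0.5438
Δ_call = e^(−qT)·N(d₁) = 0.9371·0.5438 = 0.5096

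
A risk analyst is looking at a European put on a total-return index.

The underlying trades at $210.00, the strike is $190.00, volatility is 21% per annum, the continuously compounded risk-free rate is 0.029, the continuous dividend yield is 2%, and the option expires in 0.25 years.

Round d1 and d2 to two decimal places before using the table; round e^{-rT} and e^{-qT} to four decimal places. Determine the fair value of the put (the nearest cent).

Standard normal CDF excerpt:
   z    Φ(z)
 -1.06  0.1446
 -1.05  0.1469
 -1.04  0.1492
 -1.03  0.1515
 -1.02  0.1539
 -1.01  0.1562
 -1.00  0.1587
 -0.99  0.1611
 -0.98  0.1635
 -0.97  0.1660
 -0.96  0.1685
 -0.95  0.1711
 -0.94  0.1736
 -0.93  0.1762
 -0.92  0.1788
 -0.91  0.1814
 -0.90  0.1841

$2.07

σ√T = 0.21·√0.25 = 0.1050
ln(S/K) + (r − q + σ²/2)T = ln(210/190) + (0.029 − 0.02 + 0.21²/2)·0.25 = 0.1001 + 0.0078 = 0.1078
d₁ = 0.1078 / 0.1050 = 1.0271 ≈ 1.03
d₂ = d₁ − σ√T = 1.0271 − 0.1050 = 0.9221 ≈ 0.92
exp(−qT) = exp(−0.02·0.25) = 0.9950;  exp(−rT) = exp(−0.029·0.25) = 0.9928
N(−d₂) = N(-0.92) = 0.1788;  N(−d₁) = N(-1.03) = 0.1515
P = 190·0.9928·0.1788 − 210·0.9950·0.1515 = 33.7274 − 31.6559 = 2.0715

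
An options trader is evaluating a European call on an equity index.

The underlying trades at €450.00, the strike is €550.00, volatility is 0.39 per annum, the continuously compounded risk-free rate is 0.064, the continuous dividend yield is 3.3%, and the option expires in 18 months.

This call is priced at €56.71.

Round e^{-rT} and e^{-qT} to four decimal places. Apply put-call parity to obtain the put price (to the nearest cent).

e^(−qT) = e^(−0.033·1.5) = 0.9517;  e^(−rT) = e^(−0.064·1.5) = 0.9085
Put-call parity: C − P = S·e^(−qT) − K·e^(−rT) = 450·0.9517 − 550·0.9085 = 428.2650 − 499.6750 = -71.4100
P = C − (C − P) = 56.71 − (-71.4100) = 128.1200

€128.12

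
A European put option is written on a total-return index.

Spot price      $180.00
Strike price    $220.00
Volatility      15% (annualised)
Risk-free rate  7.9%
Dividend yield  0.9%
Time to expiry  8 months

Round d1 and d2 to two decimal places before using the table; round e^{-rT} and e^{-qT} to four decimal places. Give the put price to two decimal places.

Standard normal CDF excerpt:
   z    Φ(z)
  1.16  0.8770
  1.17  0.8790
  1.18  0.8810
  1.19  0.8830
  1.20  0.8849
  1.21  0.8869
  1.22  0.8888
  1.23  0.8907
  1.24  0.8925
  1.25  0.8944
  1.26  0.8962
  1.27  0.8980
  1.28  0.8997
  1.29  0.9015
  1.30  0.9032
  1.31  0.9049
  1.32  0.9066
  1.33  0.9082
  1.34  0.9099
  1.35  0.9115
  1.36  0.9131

T = 0.6667;  σ√T = 0.1225
d₁ = [ln(180/220) + (0.079 − 0.009 + ½·0.15²)·0.6667] / (σ√T) = (-0.2007 + 0.0542) / 0.1225 = -1.1962 ⇒ -1.20
d₂ = -1.1962 − 0.1225 = -1.3187 ⇒ -1.32
e^(−qT) = e^(−0.009·0.6667) = 0.9940;  e^(−rT) = e^(−0.079·0.6667) = 0.9487
N(−d₂) = N(1.32) = 0.9066;  N(−d₁) = N(1.20) = 0.8849
P = 220·0.9487·0.9066 − 180·0.9940·0.8849 = 189.2201 − 158.3263 = 30.8938

$30.89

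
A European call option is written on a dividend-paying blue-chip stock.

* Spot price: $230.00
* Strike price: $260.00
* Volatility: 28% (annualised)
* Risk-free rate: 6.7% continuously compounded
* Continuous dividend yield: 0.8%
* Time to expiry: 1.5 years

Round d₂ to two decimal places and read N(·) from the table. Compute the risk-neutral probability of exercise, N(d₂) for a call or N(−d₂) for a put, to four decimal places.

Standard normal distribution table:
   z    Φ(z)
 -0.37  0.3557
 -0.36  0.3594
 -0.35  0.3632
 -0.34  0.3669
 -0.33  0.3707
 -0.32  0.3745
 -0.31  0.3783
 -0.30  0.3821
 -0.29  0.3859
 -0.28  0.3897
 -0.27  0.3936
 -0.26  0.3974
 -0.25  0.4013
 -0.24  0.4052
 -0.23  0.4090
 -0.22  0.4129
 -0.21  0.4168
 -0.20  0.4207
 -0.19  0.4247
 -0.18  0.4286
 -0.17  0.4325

T = 1.5;  σ√T = 0.3429
d₁ = [ln(230/260) + (0.067 − 0.008 + ½·0.28²)·1.5] / (σ√T) = (-0.1226 + 0.1473) / 0.3429 = 0.0720 which rounds to 0.07
d₂ = 0.0720 − 0.3429 = -0.2709 which rounds to -0.27
Pr(exercise) under Q = N(d₂) = 0.3936

0.3936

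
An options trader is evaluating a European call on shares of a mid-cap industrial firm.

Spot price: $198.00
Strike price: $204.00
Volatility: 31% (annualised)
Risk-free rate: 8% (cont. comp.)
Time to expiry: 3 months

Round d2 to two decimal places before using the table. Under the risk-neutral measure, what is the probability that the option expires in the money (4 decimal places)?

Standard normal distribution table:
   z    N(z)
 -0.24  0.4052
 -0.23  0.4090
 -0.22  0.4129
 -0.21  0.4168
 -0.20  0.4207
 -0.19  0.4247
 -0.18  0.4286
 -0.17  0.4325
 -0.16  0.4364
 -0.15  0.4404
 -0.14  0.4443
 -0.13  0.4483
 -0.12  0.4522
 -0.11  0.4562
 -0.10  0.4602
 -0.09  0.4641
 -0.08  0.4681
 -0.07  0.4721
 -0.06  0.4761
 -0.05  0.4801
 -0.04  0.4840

T = 0.25;  σ√T = 0.1550
d₁ = [ln(198/204) + (0.08 + 0.31²/2)·0.25] / 0.1550 = [-0.0299 + 0.0320] / 0.1550 = 0.0139 ⇒ 0.01
d₂ = d₁ − σ√T = 0.0139 − 0.1550 = -0.1411 ⇒ -0.14
Risk-neutral Pr[S_T > K] = N(d₂) = N(-0.14) = 0.4443

0.4443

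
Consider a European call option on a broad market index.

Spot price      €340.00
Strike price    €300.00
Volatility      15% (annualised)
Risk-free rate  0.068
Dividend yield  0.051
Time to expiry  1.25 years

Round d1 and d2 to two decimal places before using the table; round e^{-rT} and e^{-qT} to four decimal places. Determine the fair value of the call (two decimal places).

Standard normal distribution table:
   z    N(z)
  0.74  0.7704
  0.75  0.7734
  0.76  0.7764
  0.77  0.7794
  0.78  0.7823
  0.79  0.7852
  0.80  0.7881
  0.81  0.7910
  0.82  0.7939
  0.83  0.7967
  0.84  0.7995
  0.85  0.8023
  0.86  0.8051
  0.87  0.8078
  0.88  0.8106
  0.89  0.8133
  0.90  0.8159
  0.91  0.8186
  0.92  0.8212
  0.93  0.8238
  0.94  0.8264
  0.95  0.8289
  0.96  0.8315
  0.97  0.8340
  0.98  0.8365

σ√T = 0.15 × 1.1180 = 0.1677
d₁ = [ln(340/300) + (0.068 − 0.051 + ½·0.15²)·1.25] / (σ√T) = (0.1252 + 0.0353) / 0.1677 = 0.9569 ≈ 0.96
d₂ = 0.9569 − 0.1677 = 0.7892 ≈ 0.79
e^(−qT) = e^(−0.051·1.25) = 0.9382;  e^(−rT) = e^(−0.068·1.25) = 0.9185
C = 340·0.9382·N(0.96) − 300·0.9185·N(0.79) = 340·0.9382·0.8315 − 300·0.9185·0.7852 = 265.2385 − 216.3619 = 48.8767

€48.88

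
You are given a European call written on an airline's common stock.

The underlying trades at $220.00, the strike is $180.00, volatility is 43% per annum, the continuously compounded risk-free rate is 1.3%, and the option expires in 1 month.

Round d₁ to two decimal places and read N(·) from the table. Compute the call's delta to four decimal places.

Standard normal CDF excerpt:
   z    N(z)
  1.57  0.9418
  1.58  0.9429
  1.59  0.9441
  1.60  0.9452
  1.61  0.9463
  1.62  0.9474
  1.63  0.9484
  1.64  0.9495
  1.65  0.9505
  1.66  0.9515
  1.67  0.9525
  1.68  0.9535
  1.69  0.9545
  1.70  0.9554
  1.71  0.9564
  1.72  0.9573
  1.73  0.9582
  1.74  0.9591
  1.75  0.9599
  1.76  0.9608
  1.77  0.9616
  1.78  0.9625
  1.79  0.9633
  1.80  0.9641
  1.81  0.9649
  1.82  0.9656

0.9545

σ√T = 0.43·√0.08333 = 0.1241
d₁ = [ln(220/180) + (0.013 + ½·0.43²)·0.08333] / (σ√T) = (0.2007 + 0.0088) / 0.1241 = 1.6874 → 1.69
N(d₁) = N(1.69) = 0.9545
Δ_call = N(d₁) = 0.9545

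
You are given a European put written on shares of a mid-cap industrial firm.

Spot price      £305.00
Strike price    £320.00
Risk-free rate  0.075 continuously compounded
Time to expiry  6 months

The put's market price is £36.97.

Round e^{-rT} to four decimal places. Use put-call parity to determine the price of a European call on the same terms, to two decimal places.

£33.75

e^(−rT) = e^(−0.075·0.5) = 0.9632
Put-call parity: C − P = S − K·e^(−rT) = 305 − 320·0.9632 = 305 − 308.2240 = -3.2240
C = P + (C − P) = 36.97 + (-3.2240) = 33.7460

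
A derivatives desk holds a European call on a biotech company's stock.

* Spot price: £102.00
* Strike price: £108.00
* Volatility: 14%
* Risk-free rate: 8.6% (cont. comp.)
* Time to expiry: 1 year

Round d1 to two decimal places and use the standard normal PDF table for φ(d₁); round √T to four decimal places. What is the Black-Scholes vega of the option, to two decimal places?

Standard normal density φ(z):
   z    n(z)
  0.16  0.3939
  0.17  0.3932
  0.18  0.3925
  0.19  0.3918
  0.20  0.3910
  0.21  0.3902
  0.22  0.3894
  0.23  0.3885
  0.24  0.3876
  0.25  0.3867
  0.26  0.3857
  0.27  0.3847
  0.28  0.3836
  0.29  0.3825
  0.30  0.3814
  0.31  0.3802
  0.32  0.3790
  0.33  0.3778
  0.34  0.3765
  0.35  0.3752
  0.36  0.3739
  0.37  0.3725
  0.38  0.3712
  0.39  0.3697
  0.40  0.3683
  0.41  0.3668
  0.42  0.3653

σ√T = 0.14·√1 = 0.1400
d₁ = [ln(102/108) + (0.086 + 0.14²/2)·1] / 0.1400 = [-0.0572 + 0.0958] / 0.1400 = 0.2760 ⇒ 0.28
√T = √1 = 1.0000
φ(d₁) = φ(0.28) = 0.3836
vega = S·φ(d₁)·√T = 102·0.3836·1.0000 = 39.1272

39.13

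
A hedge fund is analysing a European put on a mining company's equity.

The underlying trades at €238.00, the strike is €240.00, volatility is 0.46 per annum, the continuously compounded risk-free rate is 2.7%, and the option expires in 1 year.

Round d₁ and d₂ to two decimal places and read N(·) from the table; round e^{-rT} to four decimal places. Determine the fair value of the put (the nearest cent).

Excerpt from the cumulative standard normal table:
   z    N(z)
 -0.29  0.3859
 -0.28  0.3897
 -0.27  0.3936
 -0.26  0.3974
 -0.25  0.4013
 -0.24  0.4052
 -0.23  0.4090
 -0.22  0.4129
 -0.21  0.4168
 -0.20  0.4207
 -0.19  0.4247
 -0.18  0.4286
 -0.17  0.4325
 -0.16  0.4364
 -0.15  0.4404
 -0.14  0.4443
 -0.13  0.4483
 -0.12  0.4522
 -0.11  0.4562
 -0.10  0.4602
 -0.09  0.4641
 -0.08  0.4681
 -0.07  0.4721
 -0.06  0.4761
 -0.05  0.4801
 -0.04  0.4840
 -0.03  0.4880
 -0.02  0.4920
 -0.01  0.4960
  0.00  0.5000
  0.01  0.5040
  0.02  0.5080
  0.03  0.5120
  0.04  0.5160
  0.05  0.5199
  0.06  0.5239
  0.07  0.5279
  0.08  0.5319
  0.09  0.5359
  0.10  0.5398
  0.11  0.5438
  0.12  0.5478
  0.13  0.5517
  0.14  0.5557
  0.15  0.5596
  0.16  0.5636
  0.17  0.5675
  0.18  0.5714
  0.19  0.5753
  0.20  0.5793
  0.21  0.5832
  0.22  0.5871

σ√T = 0.46 × 1.0000 = 0.4600
d₁ = [ln(238/240) + (0.027 + 0.46²/2)·1] / 0.4600 = [-0.0084 + 0.1328] / 0.4600 = 0.2705 which rounds to 0.27
d₂ = d₁ − σ√T = 0.2705 − 0.4600 = -0.1895 which rounds to -0.19
exp(−rT) = exp(−0.027·1) = 0.9734
P = 240·0.9734·N(0.19) − 238·N(-0.27) = 240·0.9734·0.5753 − 238·0.3936 = 134.3993 − 93.6768 = 40.7225

€40.72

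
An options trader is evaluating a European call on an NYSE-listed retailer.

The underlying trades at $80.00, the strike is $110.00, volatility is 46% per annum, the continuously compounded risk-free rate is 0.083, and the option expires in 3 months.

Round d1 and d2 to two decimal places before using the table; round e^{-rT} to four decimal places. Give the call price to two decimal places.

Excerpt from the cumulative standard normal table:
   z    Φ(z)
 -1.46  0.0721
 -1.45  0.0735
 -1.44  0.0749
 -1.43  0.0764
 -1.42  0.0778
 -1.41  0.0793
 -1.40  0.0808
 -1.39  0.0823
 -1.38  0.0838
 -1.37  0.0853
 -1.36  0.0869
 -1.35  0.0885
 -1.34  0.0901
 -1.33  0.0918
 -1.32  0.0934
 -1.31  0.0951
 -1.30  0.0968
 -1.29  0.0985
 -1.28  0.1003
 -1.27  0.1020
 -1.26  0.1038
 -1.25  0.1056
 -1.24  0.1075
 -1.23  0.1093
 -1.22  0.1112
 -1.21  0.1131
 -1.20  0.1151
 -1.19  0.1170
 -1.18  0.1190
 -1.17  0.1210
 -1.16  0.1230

σ√T = 0.46 × 0.5000 = 0.2300
d₁ = [ln(80/110) + (0.083 + ½·0.46²)·0.25] / (σ√T) = (-0.3185 + 0.0472) / 0.2300 = -1.1794 ⇒ -1.18
d₂ = -1.1794 − 0.2300 = -1.4094 ⇒ -1.41
e^(−rT) = e^(−0.083·0.25) = 0.9795
N(d₁) = N(-1.18) = 0.1190;  N(d₂) = N(-1.41) = 0.0793
C = 80·0.1190 − 110·0.9795·0.0793 = 9.5200 − 8.5442 = 0.9758

$0.98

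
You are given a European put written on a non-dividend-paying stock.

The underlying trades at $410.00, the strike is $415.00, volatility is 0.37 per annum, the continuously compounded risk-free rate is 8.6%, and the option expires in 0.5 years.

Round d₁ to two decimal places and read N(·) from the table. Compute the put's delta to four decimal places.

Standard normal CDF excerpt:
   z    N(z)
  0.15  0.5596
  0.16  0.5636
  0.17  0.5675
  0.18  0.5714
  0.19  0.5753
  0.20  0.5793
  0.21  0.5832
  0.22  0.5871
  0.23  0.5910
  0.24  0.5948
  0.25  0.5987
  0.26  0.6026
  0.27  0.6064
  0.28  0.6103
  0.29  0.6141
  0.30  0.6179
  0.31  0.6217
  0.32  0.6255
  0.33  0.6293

-0.4013

T = 0.5;  σ√T = 0.2616
d₁ = [ln(410/415) + (0.086 + ½·0.37²)·0.5] / (σ√T) = (-0.0121 + 0.0772) / 0.2616 = 0.2488 ⇒ 0.25
N(d₁) = N(0.25) = 0.5987
Δ_put = N(d₁) − 1 = 0.5987 − 1 = -0.4013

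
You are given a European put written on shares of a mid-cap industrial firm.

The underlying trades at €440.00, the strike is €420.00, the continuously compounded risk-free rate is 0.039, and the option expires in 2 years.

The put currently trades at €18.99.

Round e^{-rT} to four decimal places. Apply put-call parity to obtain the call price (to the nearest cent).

€70.49

e^(−rT) = e^(−0.039·2) = 0.9250
Put-call parity: C − P = S − K·e^(−rT) = 440 − 420·0.9250 = 440 − 388.5000 = 51.5000
C = P + (C − P) = 18.99 + (51.5000) = 70.4900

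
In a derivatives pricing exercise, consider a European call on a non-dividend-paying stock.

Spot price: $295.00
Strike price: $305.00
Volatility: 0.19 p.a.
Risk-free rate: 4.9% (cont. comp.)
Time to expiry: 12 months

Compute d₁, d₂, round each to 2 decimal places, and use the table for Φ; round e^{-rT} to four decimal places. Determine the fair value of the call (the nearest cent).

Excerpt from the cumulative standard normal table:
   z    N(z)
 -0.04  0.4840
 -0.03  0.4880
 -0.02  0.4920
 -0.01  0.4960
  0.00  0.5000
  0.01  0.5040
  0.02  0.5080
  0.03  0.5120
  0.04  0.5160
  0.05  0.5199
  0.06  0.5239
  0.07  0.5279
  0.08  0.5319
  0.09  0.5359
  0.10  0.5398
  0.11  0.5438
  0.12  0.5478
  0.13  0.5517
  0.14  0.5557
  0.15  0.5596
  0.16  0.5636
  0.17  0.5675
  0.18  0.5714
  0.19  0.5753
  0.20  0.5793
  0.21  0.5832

$24.51

σ√T = 0.19·√1 = 0.1900
d₁ = [ln(295/305) + (0.049 + 0.19²/2)·1] / 0.1900 = [-0.0333 + 0.0670] / 0.1900 = 0.1774 → 0.18
d₂ = d₁ − σ√T = 0.1774 − 0.1900 = -0.0126 → -0.01
exp(−rT) = exp(−0.049·1) = 0.9522
N(d₁) = N(0.18) = 0.5714;  N(d₂) = N(-0.01) = 0.4960
C = 295·0.5714 − 305·0.9522·0.4960 = 168.5630 − 144.0488 = 24.5142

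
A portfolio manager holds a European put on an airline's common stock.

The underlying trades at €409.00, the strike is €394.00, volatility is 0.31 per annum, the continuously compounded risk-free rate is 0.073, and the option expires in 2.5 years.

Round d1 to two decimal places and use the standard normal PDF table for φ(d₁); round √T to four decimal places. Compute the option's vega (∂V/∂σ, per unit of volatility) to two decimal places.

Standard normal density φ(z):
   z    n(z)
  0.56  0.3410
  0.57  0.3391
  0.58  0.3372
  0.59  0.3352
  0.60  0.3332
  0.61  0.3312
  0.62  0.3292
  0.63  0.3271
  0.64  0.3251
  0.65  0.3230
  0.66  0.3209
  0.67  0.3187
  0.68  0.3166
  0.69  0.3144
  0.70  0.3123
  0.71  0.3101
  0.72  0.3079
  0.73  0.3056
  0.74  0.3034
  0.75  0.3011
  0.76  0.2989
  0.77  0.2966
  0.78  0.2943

203.31

σ√T = 0.31 × 1.5811 = 0.4902
ln(S/K) + (r + σ²/2)T = ln(409/394) + (0.073 + 0.31²/2)·2.5 = 0.0374 + 0.3026 = 0.3400
d₁ = 0.3400 / 0.4902 = 0.6936 which rounds to 0.69
√T = √2.5 = 1.5811
φ(d₁) = φ(0.69) = 0.3144
vega = S·φ(d₁)·√T = 409·0.3144·1.5811 = 203.3130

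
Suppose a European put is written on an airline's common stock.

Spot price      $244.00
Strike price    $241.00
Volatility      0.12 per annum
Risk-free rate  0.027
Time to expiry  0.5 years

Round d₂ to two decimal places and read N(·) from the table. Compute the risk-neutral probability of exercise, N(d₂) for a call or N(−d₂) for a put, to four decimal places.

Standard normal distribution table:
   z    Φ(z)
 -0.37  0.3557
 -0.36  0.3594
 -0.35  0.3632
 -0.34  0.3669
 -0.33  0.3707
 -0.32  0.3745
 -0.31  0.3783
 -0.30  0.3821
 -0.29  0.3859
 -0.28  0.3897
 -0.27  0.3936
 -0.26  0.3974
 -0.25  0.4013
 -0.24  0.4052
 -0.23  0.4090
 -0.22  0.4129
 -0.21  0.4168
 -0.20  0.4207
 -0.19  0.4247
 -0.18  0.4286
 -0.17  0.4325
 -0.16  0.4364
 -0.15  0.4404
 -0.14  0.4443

0.3974

σ√T = 0.12·√0.5 = 0.0849
d₁ = [ln(244/241) + (0.027 + 0.12²/2)·0.5] / 0.0849 = [0.0124 + 0.0171] / 0.0849 = 0.3473 → 0.35
d₂ = d₁ − σ√T = 0.3473 − 0.0849 = 0.2625 → 0.26
Risk-neutral Pr[S_T < K] = N(−d₂) = N(-0.26) = 0.3974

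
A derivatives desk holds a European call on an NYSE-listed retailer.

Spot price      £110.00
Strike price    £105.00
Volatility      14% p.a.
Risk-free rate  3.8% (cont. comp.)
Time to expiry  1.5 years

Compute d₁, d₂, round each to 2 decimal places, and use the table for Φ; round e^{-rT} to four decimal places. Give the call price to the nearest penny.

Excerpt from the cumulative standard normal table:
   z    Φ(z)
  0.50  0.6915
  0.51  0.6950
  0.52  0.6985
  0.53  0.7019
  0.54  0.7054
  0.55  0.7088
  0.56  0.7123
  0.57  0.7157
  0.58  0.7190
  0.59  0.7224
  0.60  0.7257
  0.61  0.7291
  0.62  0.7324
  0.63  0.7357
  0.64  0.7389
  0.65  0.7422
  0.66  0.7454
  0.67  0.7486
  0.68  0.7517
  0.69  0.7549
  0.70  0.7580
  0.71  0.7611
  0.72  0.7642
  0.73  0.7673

£13.76

T = 1.5;  σ√T = 0.1715
d₁ = [ln(110/105) + (0.038 + ½·0.14²)·1.5] / (σ√T) = (0.0465 + 0.0717) / 0.1715 = 0.6895 → 0.69
d₂ = 0.6895 − 0.1715 = 0.5180 → 0.52
exp(−rT) = exp(−0.038·1.5) = 0.9446
N(d₁) = N(0.69) = 0.7549;  N(d₂) = N(0.52) = 0.6985
C = 110·0.7549 − 105·0.9446·0.6985 = 83.0390 − 69.2793 = 13.7597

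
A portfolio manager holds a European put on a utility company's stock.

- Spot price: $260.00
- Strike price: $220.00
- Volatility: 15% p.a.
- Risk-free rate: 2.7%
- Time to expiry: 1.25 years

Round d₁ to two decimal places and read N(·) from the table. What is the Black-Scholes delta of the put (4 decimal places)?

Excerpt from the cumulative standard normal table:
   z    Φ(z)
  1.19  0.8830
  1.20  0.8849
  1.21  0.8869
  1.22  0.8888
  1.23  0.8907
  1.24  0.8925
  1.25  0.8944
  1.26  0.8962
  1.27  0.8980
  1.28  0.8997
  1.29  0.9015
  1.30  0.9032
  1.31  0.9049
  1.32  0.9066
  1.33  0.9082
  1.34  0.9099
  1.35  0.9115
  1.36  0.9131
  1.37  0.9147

-0.1003

σ√T = 0.15 × 1.1180 = 0.1677
ln(S/K) + (r + σ²/2)T = ln(260/220) + (0.027 + 0.15²/2)·1.25 = 0.1671 + 0.0478 = 0.2149
d₁ = 0.2149 / 0.1677 = 1.2812 ≈ 1.28
N(d₁) = N(1.28) = 0.8997
Δ_put = N(d₁) − 1 = 0.8997 − 1 = -0.1003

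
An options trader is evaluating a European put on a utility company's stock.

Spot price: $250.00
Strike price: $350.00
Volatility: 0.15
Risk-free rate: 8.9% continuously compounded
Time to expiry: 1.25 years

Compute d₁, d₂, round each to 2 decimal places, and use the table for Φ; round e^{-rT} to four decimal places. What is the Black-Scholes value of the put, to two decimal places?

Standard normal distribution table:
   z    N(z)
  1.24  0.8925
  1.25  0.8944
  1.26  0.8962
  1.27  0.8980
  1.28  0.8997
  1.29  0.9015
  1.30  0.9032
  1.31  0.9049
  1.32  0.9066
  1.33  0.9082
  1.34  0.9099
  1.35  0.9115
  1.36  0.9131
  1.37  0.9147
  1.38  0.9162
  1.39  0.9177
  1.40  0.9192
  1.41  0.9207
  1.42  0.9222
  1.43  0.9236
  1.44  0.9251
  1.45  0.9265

T = 1.25;  σ√T = 0.1677
d₁ = [ln(250/350) + (0.089 + ½·0.15²)·1.25] / (σ√T) = (-0.3365 + 0.1253) / 0.1677 = -1.2591 → -1.26
d₂ = -1.2591 − 0.1677 = -1.4268 → -1.43
exp(−rT) = exp(−0.089·1.25) = 0.8947
N(−d₂) = N(1.43) = 0.9236;  N(−d₁) = N(1.26) = 0.8962
P = 350·0.8947·0.9236 − 250·0.8962 = 289.2207 − 224.0500 = 65.1707

$65.17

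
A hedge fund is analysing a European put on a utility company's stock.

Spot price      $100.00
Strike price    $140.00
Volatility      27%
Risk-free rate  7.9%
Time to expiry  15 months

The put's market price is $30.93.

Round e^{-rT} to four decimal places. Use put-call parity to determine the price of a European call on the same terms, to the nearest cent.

$4.09

exp(−rT) = exp(−0.079·1.25) = 0.9060
Put-call parity: C − P = S − K·e^(−rT) = 100 − 140·0.9060 = 100 − 126.8400 = -26.8400
C = P + (C − P) = 30.93 + (-26.8400) = 4.0900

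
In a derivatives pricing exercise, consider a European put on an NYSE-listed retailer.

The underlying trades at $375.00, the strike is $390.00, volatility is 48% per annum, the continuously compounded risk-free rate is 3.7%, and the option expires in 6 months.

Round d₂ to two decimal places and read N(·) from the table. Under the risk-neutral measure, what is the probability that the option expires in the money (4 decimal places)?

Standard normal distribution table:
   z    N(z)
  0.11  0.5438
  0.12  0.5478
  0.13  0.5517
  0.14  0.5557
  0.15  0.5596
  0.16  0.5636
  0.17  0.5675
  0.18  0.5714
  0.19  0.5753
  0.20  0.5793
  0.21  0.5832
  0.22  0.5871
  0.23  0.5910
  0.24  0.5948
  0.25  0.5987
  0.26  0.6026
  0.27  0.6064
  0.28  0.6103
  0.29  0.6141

σ√T = 0.48 × 0.7071 = 0.3394
d₁ = [ln(375/390) + (0.037 + 0.48²/2)·0.5] / 0.3394 = [-0.0392 + 0.0761] / 0.3394 = 0.1087 → 0.11
d₂ = d₁ − σ√T = 0.1087 − 0.3394 = -0.2308 → -0.23
Pr(exercise) under Q = N(−d₂) = N(0.23) = 0.5910

0.5910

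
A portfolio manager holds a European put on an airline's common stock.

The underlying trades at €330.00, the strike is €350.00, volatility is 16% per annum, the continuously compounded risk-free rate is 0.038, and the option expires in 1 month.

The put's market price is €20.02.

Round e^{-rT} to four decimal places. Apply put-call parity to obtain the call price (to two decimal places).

exp(−rT) = exp(−0.038·0.08333) = 0.9968
Put-call parity: C − P = S − K·e^(−rT) = 330 − 350·0.9968 = 330 − 348.8800 = -18.8800
C = P + (C − P) = 20.02 + (-18.8800) = 1.1400

€1.14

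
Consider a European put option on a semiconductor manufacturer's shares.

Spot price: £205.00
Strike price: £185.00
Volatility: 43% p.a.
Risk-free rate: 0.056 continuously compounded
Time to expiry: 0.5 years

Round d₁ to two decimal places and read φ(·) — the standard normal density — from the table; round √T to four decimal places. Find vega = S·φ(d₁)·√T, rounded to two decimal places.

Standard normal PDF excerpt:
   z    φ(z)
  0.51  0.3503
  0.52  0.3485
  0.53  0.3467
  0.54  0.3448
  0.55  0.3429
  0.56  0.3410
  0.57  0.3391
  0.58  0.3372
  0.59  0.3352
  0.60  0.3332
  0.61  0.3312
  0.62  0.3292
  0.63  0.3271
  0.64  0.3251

σ√T = 0.43 × 0.7071 = 0.3041
d₁ = [ln(205/185) + (0.056 + ½·0.43²)·0.5] / (σ√T) = (0.1027 + 0.0742) / 0.3041 = 0.5817 ⇒ 0.58
√T = √0.5 = 0.7071
φ(d₁) = φ(0.58) = 0.3372
vega = S·φ(d₁)·√T = 205·0.3372·0.7071 = 48.8790

48.88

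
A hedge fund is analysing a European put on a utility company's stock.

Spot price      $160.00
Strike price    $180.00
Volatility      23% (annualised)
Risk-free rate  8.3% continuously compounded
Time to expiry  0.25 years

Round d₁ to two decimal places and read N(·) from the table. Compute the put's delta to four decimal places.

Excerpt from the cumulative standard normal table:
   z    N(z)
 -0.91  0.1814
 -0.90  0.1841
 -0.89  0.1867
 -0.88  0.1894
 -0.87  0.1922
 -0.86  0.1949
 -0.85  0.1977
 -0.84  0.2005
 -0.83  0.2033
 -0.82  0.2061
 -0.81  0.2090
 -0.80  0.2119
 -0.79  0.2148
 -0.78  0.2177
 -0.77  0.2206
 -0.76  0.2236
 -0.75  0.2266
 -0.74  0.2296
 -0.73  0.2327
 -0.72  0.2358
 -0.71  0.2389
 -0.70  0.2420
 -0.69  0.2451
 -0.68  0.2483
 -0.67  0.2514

-0.7852

σ√T = 0.23 × 0.5000 = 0.1150
d₁ = [ln(160/180) + (0.083 + 0.23²/2)·0.25] / 0.1150 = [-0.1178 + 0.0274] / 0.1150 = -0.7863 ⇒ -0.79
N(d₁) = N(-0.79) = 0.2148
Δ_put = N(d₁) − 1 = 0.2148 − 1 = -0.7852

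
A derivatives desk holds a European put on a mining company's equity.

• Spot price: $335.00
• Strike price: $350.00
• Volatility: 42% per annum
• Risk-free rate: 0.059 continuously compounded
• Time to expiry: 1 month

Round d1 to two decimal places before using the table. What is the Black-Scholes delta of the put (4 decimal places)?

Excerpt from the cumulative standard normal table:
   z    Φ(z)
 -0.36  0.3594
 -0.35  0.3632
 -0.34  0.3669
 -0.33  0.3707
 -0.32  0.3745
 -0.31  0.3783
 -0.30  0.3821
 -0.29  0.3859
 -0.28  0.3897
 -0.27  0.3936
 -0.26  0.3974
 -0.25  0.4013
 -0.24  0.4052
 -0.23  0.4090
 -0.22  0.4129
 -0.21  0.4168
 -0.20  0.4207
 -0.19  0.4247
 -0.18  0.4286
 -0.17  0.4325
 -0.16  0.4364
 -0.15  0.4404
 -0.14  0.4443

σ√T = 0.42 × 0.2887 = 0.1212
d₁ = [ln(335/350) + (0.059 + ½·0.42²)·0.08333] / (σ√T) = (-0.0438 + 0.0123) / 0.1212 = -0.2601 ≈ -0.26
N(d₁) = N(-0.26) = 0.3974
Δ_put = N(d₁) − 1 = 0.3974 − 1 = -0.6026

-0.6026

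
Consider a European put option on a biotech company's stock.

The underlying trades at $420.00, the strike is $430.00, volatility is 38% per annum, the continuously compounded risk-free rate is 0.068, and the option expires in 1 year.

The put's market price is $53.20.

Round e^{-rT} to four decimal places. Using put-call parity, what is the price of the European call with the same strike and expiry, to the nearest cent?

$71.45

exp(−rT) = exp(−0.068·1) = 0.9343
Put-call parity: C − P = S − K·e^(−rT) = 420 − 430·0.9343 = 420 − 401.7490 = 18.2510
C = P + (C − P) = 53.20 + (18.2510) = 71.4510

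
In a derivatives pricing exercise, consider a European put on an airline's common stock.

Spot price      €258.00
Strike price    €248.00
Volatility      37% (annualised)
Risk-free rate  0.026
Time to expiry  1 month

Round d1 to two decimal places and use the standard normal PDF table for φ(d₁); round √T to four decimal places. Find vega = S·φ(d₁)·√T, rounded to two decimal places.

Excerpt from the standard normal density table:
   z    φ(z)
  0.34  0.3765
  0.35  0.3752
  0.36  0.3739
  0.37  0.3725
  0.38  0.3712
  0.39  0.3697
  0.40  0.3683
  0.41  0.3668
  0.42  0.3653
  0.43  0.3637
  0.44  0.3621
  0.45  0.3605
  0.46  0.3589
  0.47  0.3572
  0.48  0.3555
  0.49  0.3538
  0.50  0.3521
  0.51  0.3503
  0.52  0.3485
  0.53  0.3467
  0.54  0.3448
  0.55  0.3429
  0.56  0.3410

σ√T = 0.37·√0.08333 = 0.1068
d₁ = [ln(258/248) + (0.026 + ½·0.37²)·0.08333] / (σ√T) = (0.0395 + 0.0079) / 0.1068 = 0.4438 ≈ 0.44
√T = √0.08333 = 0.2887
φ(d₁) = φ(0.44) = 0.3621
vega = S·φ(d₁)·√T = 258·0.3621·0.2887 = 26.9709

26.97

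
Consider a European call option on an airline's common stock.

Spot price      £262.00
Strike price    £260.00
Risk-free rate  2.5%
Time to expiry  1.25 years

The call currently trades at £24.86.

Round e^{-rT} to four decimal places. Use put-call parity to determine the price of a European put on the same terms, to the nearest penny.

e^(−rT) = e^(−0.025·1.25) = 0.9692
Put-call parity: C − P = S − K·e^(−rT) = 262 − 260·0.9692 = 262 − 251.9920 = 10.0080
P = C − (C − P) = 24.86 − (10.0080) = 14.8520

£14.85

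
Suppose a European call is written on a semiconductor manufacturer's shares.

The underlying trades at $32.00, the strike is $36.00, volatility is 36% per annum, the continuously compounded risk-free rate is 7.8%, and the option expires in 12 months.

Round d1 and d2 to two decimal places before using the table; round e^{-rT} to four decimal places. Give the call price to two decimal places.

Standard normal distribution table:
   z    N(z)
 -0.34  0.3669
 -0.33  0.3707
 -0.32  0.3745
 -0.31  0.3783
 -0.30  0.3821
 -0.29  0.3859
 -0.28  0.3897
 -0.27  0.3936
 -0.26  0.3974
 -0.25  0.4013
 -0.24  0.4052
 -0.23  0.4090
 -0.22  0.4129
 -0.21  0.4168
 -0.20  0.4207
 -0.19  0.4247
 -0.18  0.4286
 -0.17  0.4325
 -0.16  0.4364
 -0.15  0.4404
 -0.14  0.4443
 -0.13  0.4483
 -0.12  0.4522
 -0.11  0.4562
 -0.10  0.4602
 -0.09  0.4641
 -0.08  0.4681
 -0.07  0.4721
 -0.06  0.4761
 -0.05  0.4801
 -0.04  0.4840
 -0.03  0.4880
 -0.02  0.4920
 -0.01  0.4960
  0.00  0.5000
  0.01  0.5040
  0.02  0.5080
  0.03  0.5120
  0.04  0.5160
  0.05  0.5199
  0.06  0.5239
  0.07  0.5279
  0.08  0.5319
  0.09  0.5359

$4.04

σ√T = 0.36·√1 = 0.3600
d₁ = [ln(32/36) + (0.078 + 0.36²/2)·1] / 0.3600 = [-0.1178 + 0.1428] / 0.3600 = 0.0695 ≈ 0.07
d₂ = d₁ − σ√T = 0.0695 − 0.3600 = -0.2905 ≈ -0.29
e^(−rT) = e^(−0.078·1) = 0.9250
N(d₁) = N(0.07) = 0.5279;  N(d₂) = N(-0.29) = 0.3859
C = 32·0.5279 − 36·0.9250·0.3859 = 16.8928 − 12.8505 = 4.0423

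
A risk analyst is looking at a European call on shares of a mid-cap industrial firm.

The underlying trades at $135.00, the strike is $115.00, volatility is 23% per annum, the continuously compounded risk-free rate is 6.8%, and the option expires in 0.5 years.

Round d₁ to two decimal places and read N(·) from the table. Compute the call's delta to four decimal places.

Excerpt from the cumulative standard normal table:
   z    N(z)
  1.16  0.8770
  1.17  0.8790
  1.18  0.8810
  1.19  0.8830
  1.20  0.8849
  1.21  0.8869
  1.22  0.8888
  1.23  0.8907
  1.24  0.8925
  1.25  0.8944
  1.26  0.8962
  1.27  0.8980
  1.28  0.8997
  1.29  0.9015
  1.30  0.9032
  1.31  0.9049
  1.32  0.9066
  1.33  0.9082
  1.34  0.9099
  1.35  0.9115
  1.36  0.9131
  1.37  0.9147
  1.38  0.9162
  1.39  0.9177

σ√T = 0.23 × 0.7071 = 0.1626
d₁ = [ln(135/115) + (0.068 + 0.23²/2)·0.5] / 0.1626 = [0.1603 + 0.0472] / 0.1626 = 1.2763 which rounds to 1.28
N(d₁) = N(1.28) = 0.8997
Δ_call = N(d₁) = 0.8997

0.8997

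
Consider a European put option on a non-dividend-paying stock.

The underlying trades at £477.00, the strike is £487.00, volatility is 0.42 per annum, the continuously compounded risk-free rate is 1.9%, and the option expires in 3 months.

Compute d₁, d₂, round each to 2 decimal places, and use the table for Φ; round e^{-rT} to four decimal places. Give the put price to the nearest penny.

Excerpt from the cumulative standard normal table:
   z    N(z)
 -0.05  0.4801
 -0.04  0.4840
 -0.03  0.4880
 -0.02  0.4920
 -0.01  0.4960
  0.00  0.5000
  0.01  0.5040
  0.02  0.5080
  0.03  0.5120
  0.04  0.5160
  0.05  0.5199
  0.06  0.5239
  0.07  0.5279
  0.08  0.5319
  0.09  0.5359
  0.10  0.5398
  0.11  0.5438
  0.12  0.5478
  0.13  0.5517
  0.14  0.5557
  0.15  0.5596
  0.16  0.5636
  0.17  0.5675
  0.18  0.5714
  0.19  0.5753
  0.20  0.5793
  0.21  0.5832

T = 0.25;  σ√T = 0.2100
d₁ = [ln(477/487) + (0.019 + 0.42²/2)·0.25] / 0.2100 = [-0.0207 + 0.0268] / 0.2100 = 0.0288 ⇒ 0.03
d₂ = d₁ − σ√T = 0.0288 − 0.2100 = -0.1812 ⇒ -0.18
exp(−rT) = exp(−0.019·0.25) = 0.9953
N(−d₂) = N(0.18) = 0.5714;  N(−d₁) = N(-0.03) = 0.4880
P = 487·0.9953·0.5714 − 477·0.4880 = 276.9639 − 232.7760 = 44.1879

£44.19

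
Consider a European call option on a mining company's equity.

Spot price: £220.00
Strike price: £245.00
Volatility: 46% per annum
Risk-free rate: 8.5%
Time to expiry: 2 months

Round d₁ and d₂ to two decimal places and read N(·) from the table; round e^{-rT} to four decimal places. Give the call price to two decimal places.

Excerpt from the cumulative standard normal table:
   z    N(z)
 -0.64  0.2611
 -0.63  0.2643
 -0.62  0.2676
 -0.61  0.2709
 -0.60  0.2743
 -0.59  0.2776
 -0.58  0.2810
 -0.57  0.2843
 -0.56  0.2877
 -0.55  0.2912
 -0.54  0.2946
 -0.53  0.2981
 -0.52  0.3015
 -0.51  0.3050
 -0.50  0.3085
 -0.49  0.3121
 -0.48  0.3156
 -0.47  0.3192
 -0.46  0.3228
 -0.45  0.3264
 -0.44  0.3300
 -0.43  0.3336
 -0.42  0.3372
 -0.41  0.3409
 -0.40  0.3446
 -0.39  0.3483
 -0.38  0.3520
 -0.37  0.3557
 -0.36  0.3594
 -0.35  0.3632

σ√T = 0.46 × 0.4082 = 0.1878
d₁ = [ln(220/245) + (0.085 + 0.46²/2)·0.1667] / 0.1878 = [-0.1076 + 0.0318] / 0.1878 = -0.4038 which rounds to -0.40
d₂ = d₁ − σ√T = -0.4038 − 0.1878 = -0.5916 which rounds to -0.59
e^(−rT) = e^(−0.085·0.1667) = 0.9859
N(d₁) = N(-0.40) = 0.3446;  N(d₂) = N(-0.59) = 0.2776
C = 220·0.3446 − 245·0.9859·0.2776 = 75.8120 − 67.0530 = 8.7590

£8.76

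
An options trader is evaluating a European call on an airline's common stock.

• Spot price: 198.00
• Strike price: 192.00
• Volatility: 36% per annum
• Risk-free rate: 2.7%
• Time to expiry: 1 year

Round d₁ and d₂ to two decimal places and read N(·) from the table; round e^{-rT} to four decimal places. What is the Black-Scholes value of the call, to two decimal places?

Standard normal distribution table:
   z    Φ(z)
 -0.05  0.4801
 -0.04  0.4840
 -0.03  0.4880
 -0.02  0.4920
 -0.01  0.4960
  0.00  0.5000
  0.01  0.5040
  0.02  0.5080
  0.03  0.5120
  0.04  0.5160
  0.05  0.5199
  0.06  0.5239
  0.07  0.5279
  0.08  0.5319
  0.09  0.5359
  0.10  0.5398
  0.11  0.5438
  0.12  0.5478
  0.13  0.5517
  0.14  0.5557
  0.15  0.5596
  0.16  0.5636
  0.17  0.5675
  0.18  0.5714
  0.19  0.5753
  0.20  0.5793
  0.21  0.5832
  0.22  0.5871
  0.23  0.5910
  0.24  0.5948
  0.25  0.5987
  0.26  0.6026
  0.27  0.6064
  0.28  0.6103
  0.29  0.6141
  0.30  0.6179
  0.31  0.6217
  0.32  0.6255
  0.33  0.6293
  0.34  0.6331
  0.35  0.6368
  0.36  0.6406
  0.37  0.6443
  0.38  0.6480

33.40

T = 1;  σ√T = 0.3600
d₁ = [ln(198/192) + (0.027 + 0.36²/2)·1] / 0.3600 = [0.0308 + 0.0918] / 0.3600 = 0.3405 → 0.34
d₂ = d₁ − σ√T = 0.3405 − 0.3600 = -0.0195 → -0.02
e^(−rT) = e^(−0.027·1) = 0.9734
N(d₁) = N(0.34) = 0.6331;  N(d₂) = N(-0.02) = 0.4920
C = 198·0.6331 − 192·0.9734·0.4920 = 125.3538 − 91.9513 = 33.4025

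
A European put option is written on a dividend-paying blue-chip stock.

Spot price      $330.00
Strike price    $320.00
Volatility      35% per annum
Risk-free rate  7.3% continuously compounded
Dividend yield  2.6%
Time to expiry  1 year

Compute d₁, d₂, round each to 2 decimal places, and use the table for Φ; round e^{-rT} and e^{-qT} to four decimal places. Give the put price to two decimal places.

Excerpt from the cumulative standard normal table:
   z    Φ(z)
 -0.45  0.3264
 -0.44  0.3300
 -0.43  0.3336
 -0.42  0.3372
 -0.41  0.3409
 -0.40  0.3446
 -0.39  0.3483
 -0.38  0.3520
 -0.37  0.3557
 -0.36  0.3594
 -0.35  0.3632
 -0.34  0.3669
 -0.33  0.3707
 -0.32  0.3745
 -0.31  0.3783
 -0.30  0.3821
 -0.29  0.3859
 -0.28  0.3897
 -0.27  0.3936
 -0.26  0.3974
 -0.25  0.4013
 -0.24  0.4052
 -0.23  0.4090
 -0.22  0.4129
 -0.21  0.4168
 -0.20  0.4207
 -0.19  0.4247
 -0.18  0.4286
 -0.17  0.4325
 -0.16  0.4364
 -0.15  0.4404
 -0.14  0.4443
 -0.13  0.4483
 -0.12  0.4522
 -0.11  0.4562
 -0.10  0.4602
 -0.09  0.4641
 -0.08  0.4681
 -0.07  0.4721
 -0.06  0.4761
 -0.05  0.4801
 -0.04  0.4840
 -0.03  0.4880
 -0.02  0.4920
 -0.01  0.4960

$32.02

σ√T = 0.35·√1 = 0.3500
ln(S/K) + (r − q + σ²/2)T = ln(330/320) + (0.073 − 0.026 + 0.35²/2)·1 = 0.0308 + 0.1082 = 0.1390
d₁ = 0.1390 / 0.3500 = 0.3972 ⇒ 0.40
d₂ = d₁ − σ√T = 0.3972 − 0.3500 = 0.0472 ⇒ 0.05
exp(−qT) = exp(−0.026·1) = 0.9743;  exp(−rT) = exp(−0.073·1) = 0.9296
N(−d₂) = N(-0.05) = 0.4801;  N(−d₁) = N(-0.40) = 0.3446
P = 320·0.9296·0.4801 − 330·0.9743·0.3446 = 142.8163 − 110.7954 = 32.0209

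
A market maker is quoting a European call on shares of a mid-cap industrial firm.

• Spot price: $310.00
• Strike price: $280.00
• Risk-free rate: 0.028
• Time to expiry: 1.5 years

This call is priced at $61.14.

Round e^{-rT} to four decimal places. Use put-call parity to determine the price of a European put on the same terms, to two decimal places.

$19.63

exp(−rT) = exp(−0.028·1.5) = 0.9589
Put-call parity: C − P = S − K·e^(−rT) = 310 − 280·0.9589 = 310 − 268.4920 = 41.5080
P = C − (C − P) = 61.14 − (41.5080) = 19.6320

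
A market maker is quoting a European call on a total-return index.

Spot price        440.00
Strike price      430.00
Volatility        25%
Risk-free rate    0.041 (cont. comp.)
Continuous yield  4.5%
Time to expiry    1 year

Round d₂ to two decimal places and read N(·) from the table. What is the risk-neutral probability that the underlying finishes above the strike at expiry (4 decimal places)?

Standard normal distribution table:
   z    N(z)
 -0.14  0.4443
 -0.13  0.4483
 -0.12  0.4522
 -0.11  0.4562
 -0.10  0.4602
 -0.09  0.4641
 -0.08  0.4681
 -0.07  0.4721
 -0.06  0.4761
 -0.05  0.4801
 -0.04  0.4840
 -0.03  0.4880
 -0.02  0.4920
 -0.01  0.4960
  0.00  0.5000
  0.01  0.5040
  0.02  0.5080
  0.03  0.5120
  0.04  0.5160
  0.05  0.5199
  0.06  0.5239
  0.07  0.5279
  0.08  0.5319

0.4801

σ√T = 0.25·√1 = 0.2500
d₁ = [ln(440/430) + (0.041 − 0.045 + 0.25²/2)·1] / 0.2500 = [0.0230 + 0.0273] / 0.2500 = 0.2010 ≈ 0.20
d₂ = d₁ − σ√T = 0.2010 − 0.2500 = -0.0490 ≈ -0.05
Pr(exercise) under Q = N(d₂) = 0.4801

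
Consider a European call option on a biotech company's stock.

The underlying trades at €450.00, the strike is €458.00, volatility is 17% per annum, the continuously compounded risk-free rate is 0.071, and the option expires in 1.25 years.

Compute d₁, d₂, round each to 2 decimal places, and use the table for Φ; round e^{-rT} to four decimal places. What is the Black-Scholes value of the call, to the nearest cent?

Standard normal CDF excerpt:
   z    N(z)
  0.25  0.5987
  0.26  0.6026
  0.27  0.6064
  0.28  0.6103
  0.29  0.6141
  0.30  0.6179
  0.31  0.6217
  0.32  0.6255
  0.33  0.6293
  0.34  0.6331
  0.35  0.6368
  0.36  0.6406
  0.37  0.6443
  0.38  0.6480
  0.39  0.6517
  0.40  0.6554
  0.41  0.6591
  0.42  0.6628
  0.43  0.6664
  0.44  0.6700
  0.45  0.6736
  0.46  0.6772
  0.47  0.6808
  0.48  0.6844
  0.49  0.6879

€50.57

T = 1.25;  σ√T = 0.1901
d₁ = [ln(450/458) + (0.071 + ½·0.17²)·1.25] / (σ√T) = (-0.0176 + 0.1068) / 0.1901 = 0.4693 → 0.47
d₂ = 0.4693 − 0.1901 = 0.2792 → 0.28
e^(−rT) = e^(−0.071·1.25) = 0.9151
C = 450·N(0.47) − 458·0.9151·N(0.28) = 450·0.6808 − 458·0.9151·0.6103 = 306.3600 − 255.7864 = 50.5736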